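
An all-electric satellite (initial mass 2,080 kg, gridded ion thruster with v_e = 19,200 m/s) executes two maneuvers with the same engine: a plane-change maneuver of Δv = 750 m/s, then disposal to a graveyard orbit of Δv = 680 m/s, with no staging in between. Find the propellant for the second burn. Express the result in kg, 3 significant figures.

propellant for the second burn ≈ 69.6 kg

After the first burn: m = 2080 × exp(−750/19200.0) = 2080 × 0.96169 = 2,000.32 kg.
After the second burn: m = 2,000.32 × exp(−680/19200.0) = 2,000.32 × 0.96520 = 1,930.71 kg.
Second-burn propellant = 2,000.32 − 1,930.71 = 69.61 kg.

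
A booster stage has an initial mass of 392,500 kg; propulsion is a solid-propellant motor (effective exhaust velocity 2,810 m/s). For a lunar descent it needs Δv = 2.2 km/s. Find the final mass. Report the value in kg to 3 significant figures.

m₀/m_f = exp(Δv / v_e) = exp(2200 / 2810.0) = exp(0.7829) = 2.1878.
m_f = m₀ / 2.1878 = 392,500 / 2.1878 = 179,404 kg.

final mass ≈ 179000 kg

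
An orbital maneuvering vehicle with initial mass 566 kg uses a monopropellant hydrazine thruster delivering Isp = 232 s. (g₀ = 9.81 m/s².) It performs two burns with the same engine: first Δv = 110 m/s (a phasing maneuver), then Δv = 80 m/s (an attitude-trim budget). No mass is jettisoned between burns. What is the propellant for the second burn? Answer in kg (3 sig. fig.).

propellant for the second burn ≈ 18.6 kg

v_e = Isp · g₀ = 232 × 9.81 = 2275.9 m/s.
After the first burn: m = 566 × exp(−110/2275.9) = 566 × 0.95282 = 539.296 kg.
After the second burn: m = 539.296 × exp(−80/2275.9) = 539.296 × 0.96546 = 520.669 kg.
Second-burn propellant = 539.296 − 520.669 = 18.627 kg.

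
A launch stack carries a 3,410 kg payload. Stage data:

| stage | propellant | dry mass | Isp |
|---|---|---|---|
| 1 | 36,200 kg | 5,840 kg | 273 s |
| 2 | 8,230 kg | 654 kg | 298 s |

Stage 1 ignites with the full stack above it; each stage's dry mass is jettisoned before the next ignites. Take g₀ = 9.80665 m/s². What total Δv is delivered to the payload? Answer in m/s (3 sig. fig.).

Δv ≈ 6170 m/s

Ignition mass of stage 1 = 36,200+5,840 + 8,230+654 + 3,410 = 54,334 kg.
Stage 1: m₀ = 54,334 kg, m_f = 54,334 − 36,200 = 18,134 kg; Δv = 273×9.80665×ln(2.996) = 2677.2×1.0974 ≈ 2938 m/s.
Stage 2: m₀ = 12,294 kg, m_f = 12,294 − 8,230 = 4,064 kg; Δv = 298×9.80665×ln(3.025) = 2922.4×1.1069 ≈ 3235 m/s.
Total Δv = 2938 + 3235 = 6173 m/s.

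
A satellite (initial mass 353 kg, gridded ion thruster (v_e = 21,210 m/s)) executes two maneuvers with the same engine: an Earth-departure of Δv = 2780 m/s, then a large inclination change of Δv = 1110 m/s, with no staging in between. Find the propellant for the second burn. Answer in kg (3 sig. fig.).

After the first burn: m = 353 × exp(−2780/21210.0) = 353 × 0.87716 = 309.637 kg.
After the second burn: m = 309.637 × exp(−1110/21210.0) = 309.637 × 0.94901 = 293.849 kg.
Second-burn propellant = 309.637 − 293.849 = 15.788 kg.

propellant for the second burn ≈ 15.8 kg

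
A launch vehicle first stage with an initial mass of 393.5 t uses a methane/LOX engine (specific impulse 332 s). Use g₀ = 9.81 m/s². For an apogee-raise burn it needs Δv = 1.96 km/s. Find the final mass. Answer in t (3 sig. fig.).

final mass ≈ 216 t

v_e = Isp · g₀ = 332 × 9.81 = 3256.9 m/s.
From the ideal rocket equation, m₀/m_f = exp(Δv / v_e) = exp(1960 / 3256.9) = exp(0.6018) = 1.8254.
m_f = m₀ / 1.8254 = 393.5 / 1.8254 = 215.569 t.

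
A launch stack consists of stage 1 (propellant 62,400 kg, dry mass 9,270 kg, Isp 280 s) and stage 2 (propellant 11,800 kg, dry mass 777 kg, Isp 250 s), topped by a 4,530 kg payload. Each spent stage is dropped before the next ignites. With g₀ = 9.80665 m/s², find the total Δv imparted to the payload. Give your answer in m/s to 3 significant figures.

Ignition mass of stage 1 = 62,400+9,270 + 11,800+777 + 4,530 = 88,777 kg.
Stage 1: m₀ = 88,777 kg, m_f = 88,777 − 62,400 = 26,377 kg; Δv = 280×9.80665×ln(3.366) = 2745.9×1.2136 ≈ 3332 m/s.
Stage 2: m₀ = 17,107 kg, m_f = 17,107 − 11,800 = 5,307 kg; Δv = 250×9.80665×ln(3.223) = 2451.7×1.1705 ≈ 2870 m/s.
Total Δv = 3332 + 2870 = 6202 m/s.

Δv ≈ 6200 m/s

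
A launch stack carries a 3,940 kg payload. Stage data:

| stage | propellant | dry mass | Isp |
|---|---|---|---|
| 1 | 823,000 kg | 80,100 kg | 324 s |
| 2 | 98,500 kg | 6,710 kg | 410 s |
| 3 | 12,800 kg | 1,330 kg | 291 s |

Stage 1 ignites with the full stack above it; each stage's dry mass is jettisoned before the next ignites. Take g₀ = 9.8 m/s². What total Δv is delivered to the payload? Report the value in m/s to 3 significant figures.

Ignition mass of stage 1 = 823,000+80,100 + 98,500+6,710 + 12,800+1,330 + 3,940 = 1,026,380 kg.
Stage 1: m₀ = 1,026,380 kg, m_f = 1,026,380 − 823,000 = 203,380 kg; Δv = 324×9.8×ln(5.047) = 3175.2×1.6187 ≈ 5140 m/s.
Stage 2: m₀ = 123,280 kg, m_f = 123,280 − 98,500 = 24,780 kg; Δv = 410×9.8×ln(4.975) = 4018.0×1.6044 ≈ 6447 m/s.
Stage 3: m₀ = 18,070 kg, m_f = 18,070 − 12,800 = 5,270 kg; Δv = 291×9.8×ln(3.429) = 2851.8×1.2322 ≈ 3514 m/s.
Total Δv = 5140 + 6447 + 3514 = 15101 m/s.

Δv ≈ 15100 m/s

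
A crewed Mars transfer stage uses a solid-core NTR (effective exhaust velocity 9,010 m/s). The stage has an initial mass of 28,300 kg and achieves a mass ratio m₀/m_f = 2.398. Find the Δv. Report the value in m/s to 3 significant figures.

Δv ≈ 7880 m/s

By the Tsiolkovsky rocket equation, Δv = v_e · ln(2.398) = 9010.0 × 0.8746 ≈ 7880.5 m/s.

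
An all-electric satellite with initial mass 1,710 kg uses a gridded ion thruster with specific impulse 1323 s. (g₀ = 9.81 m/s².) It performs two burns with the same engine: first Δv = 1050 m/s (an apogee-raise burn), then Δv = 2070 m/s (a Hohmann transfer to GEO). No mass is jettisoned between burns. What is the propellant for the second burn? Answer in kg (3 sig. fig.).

v_e = Isp · g₀ = 1323 × 9.81 = 12978.6 m/s.
After the first burn: m = 1710 × exp(−1050/12978.6) = 1710 × 0.92228 = 1,577.1 kg.
After the second burn: m = 1,577.1 × exp(−2070/12978.6) = 1,577.1 × 0.85258 = 1,344.6 kg.
Second-burn propellant = 1,577.1 − 1,344.6 = 232.5 kg.

propellant for the second burn ≈ 233 kg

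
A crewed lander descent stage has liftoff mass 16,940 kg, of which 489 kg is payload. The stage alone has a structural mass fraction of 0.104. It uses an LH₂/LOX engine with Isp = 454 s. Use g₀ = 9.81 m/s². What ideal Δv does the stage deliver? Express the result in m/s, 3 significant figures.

Δv ≈ 9090 m/s

Stage wet mass = m₀ − payload = 16,940 − 489 = 16,451 kg.
Stage dry mass = ε × stage wet mass = 0.104 × 16,451 = 1,710.9 kg.
Burnout mass m_f = stage dry + payload = 1,710.9 + 489 = 2,199.9 kg.
v_e = Isp · g₀ = 454 × 9.81 = 4453.7 m/s.
Δv = v_e · ln(16,940/2,199.9) = 4453.7 × ln(7.7) = 4453.7 × 2.0413 ≈ 9091 m/s.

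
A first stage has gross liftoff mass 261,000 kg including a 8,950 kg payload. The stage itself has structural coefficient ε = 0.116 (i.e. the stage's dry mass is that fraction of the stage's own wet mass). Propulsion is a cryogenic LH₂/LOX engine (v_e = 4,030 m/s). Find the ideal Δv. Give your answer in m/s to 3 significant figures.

Δv ≈ 7750 m/s

Stage wet mass = m₀ − payload = 261,000 − 8,950 = 252,050 kg.
Stage dry mass = ε × stage wet mass = 0.116 × 252,050 = 29,237.8 kg.
Burnout mass m_f = stage dry + payload = 29,237.8 + 8,950 = 38,187.8 kg.
Using Δv = v_e ln(m₀/m_f): Δv = v_e · ln(261,000/38,187.8) = 4030.0 × ln(6.835) = 4030.0 × 1.9220 ≈ 7746 m/s.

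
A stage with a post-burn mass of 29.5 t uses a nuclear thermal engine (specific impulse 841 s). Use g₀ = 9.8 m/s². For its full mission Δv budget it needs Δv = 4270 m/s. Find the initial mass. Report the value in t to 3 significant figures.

initial mass ≈ 49.5 t

v_e = Isp · g₀ = 841 × 9.8 = 8241.8 m/s.
m₀/m_f = exp(Δv / v_e) = exp(4270 / 8241.8) = exp(0.5181) = 1.6788.
m₀ = m_f × 1.6788 = 29.5 × 1.6788 = 49.5246 t.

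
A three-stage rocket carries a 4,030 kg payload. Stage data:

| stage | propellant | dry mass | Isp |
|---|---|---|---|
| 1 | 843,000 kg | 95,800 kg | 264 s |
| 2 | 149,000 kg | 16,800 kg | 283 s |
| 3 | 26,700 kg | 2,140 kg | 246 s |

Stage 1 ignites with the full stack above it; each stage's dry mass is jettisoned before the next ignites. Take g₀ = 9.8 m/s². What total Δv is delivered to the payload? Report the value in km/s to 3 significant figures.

Δv ≈ 11.4 km/s

Ignition mass of stage 1 = 843,000+95,800 + 149,000+16,800 + 26,700+2,140 + 4,030 = 1,137,470 kg.
Stage 1: m₀ = 1,137,470 kg, m_f = 1,137,470 − 843,000 = 294,470 kg; Δv = 264×9.8×ln(3.863) = 2587.2×1.3514 ≈ 3496 m/s.
Stage 2: m₀ = 198,670 kg, m_f = 198,670 − 149,000 = 49,670 kg; Δv = 283×9.8×ln(4) = 2773.4×1.3862 ≈ 3845 m/s.
Stage 3: m₀ = 32,870 kg, m_f = 32,870 − 26,700 = 6,170 kg; Δv = 246×9.8×ln(5.327) = 2410.8×1.6729 ≈ 4033 m/s.
Total Δv = 3496 + 3845 + 4033 = 11374 m/s.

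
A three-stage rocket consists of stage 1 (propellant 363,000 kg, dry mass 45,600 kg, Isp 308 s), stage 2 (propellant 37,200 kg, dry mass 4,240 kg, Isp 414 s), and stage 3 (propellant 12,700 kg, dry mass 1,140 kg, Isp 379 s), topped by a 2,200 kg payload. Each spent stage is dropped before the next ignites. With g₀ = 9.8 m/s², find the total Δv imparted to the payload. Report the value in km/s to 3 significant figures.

Δv ≈ 14.6 km/s

Ignition mass of stage 1 = 363,000+45,600 + 37,200+4,240 + 12,700+1,140 + 2,200 = 466,080 kg.
Stage 1: m₀ = 466,080 kg, m_f = 466,080 − 363,000 = 103,080 kg; Δv = 308×9.8×ln(4.522) = 3018.4×1.5089 ≈ 4554 m/s.
Stage 2: m₀ = 57,480 kg, m_f = 57,480 − 37,200 = 20,280 kg; Δv = 414×9.8×ln(2.834) = 4057.2×1.0418 ≈ 4227 m/s.
Stage 3: m₀ = 16,040 kg, m_f = 16,040 − 12,700 = 3,340 kg; Δv = 379×9.8×ln(4.802) = 3714.2×1.5691 ≈ 5828 m/s.
Total Δv = 4554 + 4227 + 5828 = 14609 m/s.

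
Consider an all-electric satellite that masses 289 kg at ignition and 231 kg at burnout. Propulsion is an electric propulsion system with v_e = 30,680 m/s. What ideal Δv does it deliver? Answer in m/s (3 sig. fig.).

Δv ≈ 6870 m/s

Rocket equation: Δv = v_e · ln(m₀/m_f) = 30680.0 × ln(1.251) = 30680.0 × 0.2240 ≈ 6872.6 m/s.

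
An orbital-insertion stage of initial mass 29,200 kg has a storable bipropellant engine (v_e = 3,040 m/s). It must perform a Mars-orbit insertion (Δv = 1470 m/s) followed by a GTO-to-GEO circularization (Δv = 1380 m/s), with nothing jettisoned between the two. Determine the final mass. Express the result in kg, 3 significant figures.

After the first burn: m = 29200 × exp(−1470/3040.0) = 29200 × 0.61659 = 18,004.4 kg.
After the second burn: m = 18,004.4 × exp(−1380/3040.0) = 18,004.4 × 0.63512 = 11,435 kg.

final mass ≈ 11400 kg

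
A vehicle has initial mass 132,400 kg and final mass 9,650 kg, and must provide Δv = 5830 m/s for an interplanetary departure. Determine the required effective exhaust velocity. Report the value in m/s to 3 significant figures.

v_e ≈ 2230 m/s

ln(m₀/m_f) = ln(132400/9650) = ln(13.72) = 2.6189.
By the Tsiolkovsky rocket equation, v_e = Δv / ln(m₀/m_f) = 5830 / 2.6189 = 2226.2 m/s.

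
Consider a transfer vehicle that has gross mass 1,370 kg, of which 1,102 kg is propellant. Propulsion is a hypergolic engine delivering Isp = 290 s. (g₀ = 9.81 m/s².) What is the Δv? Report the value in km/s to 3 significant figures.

v_e = Isp · g₀ = 290 × 9.81 = 2844.9 m/s.
m_f = m₀ − m_prop = 1,370 − 1,102 = 268 kg.
Δv = v_e · ln(m₀/m_f) = 2844.9 × ln(5.112) = 2844.9 × 1.6316 ≈ 4641.7 m/s.

Δv ≈ 4.64 km/s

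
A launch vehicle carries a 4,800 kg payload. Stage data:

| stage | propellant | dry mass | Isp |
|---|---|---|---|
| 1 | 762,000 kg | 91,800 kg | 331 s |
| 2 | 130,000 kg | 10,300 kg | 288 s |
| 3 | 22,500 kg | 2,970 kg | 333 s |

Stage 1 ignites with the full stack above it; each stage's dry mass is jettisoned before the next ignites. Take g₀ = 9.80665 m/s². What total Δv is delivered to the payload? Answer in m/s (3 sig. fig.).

Δv ≈ 12900 m/s

Ignition mass of stage 1 = 762,000+91,800 + 130,000+10,300 + 22,500+2,970 + 4,800 = 1,024,370 kg.
Stage 1: m₀ = 1,024,370 kg, m_f = 1,024,370 − 762,000 = 262,370 kg; Δv = 331×9.80665×ln(3.904) = 3246.0×1.3621 ≈ 4421 m/s.
Stage 2: m₀ = 170,570 kg, m_f = 170,570 − 130,000 = 40,570 kg; Δv = 288×9.80665×ln(4.204) = 2824.3×1.4361 ≈ 4056 m/s.
Stage 3: m₀ = 30,270 kg, m_f = 30,270 − 22,500 = 7,770 kg; Δv = 333×9.80665×ln(3.896) = 3265.6×1.3599 ≈ 4441 m/s.
Total Δv = 4421 + 4056 + 4441 = 12918 m/s.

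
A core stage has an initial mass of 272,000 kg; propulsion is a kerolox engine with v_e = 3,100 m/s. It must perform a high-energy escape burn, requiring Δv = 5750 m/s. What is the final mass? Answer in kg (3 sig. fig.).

final mass ≈ 42600 kg

m₀/m_f = exp(Δv / v_e) = exp(5750 / 3100.0) = exp(1.8548) = 6.3907.
m_f = m₀ / 6.3907 = 272,000 / 6.3907 = 42,561.8 kg.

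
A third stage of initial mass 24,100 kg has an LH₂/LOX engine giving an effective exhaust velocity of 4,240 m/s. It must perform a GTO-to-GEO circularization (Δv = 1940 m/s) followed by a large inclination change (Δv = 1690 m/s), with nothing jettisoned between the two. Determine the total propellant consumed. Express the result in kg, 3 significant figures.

After the first burn: m = 24100 × exp(−1940/4240.0) = 24100 × 0.63283 = 15,251.2 kg.
After the second burn: m = 15,251.2 × exp(−1690/4240.0) = 15,251.2 × 0.67127 = 10,237.7 kg.
Total propellant = m₀ − m_final = 24100 − 10,237.7 = 13,862.3 kg.

total propellant consumed ≈ 13900 kg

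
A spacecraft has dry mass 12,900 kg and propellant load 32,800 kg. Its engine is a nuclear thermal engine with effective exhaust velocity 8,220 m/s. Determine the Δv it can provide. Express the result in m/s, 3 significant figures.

Δv ≈ 10400 m/s

m₀ = m_dry + m_prop = 12,900 + 32,800 = 45,700 kg.
Δv = v_e · ln(m₀/m_f) = 8220.0 × ln(3.543) = 8220.0 × 1.2649 ≈ 10397.2 m/s.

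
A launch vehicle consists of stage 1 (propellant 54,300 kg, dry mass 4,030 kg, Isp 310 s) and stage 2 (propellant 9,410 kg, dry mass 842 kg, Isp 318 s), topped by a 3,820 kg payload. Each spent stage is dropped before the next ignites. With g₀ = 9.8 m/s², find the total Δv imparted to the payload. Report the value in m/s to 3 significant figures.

Ignition mass of stage 1 = 54,300+4,030 + 9,410+842 + 3,820 = 72,402 kg.
Stage 1: m₀ = 72,402 kg, m_f = 72,402 − 54,300 = 18,102 kg; Δv = 310×9.8×ln(4) = 3038.0×1.3862 ≈ 4211 m/s.
Stage 2: m₀ = 14,072 kg, m_f = 14,072 − 9,410 = 4,662 kg; Δv = 318×9.8×ln(3.018) = 3116.4×1.1047 ≈ 3443 m/s.
Total Δv = 4211 + 3443 = 7654 m/s.

Δv ≈ 7650 m/s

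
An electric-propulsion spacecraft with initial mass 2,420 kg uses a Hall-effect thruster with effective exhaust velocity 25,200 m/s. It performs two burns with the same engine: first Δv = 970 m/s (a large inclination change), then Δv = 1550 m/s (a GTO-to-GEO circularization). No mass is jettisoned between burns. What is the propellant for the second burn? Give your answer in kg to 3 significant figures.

After the first burn: m = 2420 × exp(−970/25200.0) = 2420 × 0.96224 = 2,328.62 kg.
After the second burn: m = 2,328.62 × exp(−1550/25200.0) = 2,328.62 × 0.94035 = 2,189.72 kg.
Second-burn propellant = 2,328.62 − 2,189.72 = 138.9 kg.

propellant for the second burn ≈ 139 kg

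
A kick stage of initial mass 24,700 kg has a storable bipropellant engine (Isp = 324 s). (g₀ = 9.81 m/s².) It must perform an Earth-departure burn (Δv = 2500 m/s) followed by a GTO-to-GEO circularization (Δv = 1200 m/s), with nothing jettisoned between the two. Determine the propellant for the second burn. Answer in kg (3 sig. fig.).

v_e = Isp · g₀ = 324 × 9.81 = 3178.4 m/s.
After the first burn: m = 24700 × exp(−2500/3178.4) = 24700 × 0.45541 = 11,248.6 kg.
After the second burn: m = 11,248.6 × exp(−1200/3178.4) = 11,248.6 × 0.68554 = 7,711.37 kg.
Second-burn propellant = 11,248.6 − 7,711.37 = 3,537.23 kg.

propellant for the second burn ≈ 3540 kg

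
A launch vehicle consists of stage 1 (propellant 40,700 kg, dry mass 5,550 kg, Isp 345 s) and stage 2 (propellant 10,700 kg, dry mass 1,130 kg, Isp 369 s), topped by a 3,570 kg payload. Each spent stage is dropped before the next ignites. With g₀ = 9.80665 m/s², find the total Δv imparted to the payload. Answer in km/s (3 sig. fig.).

Ignition mass of stage 1 = 40,700+5,550 + 10,700+1,130 + 3,570 = 61,650 kg.
Stage 1: m₀ = 61,650 kg, m_f = 61,650 − 40,700 = 20,950 kg; Δv = 345×9.80665×ln(2.943) = 3383.3×1.0793 ≈ 3652 m/s.
Stage 2: m₀ = 15,400 kg, m_f = 15,400 − 10,700 = 4,700 kg; Δv = 369×9.80665×ln(3.277) = 3618.7×1.1868 ≈ 4295 m/s.
Total Δv = 3652 + 4295 = 7947 m/s.

Δv ≈ 7.95 km/s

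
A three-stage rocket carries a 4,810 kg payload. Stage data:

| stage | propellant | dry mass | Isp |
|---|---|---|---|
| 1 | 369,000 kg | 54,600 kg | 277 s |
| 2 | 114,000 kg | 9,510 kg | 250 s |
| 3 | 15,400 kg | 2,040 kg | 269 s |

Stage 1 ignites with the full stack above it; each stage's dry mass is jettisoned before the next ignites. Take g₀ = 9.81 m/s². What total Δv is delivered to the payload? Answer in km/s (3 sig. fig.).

Ignition mass of stage 1 = 369,000+54,600 + 114,000+9,510 + 15,400+2,040 + 4,810 = 569,360 kg.
Stage 1: m₀ = 569,360 kg, m_f = 569,360 − 369,000 = 200,360 kg; Δv = 277×9.81×ln(2.842) = 2717.4×1.0444 ≈ 2838 m/s.
Stage 2: m₀ = 145,760 kg, m_f = 145,760 − 114,000 = 31,760 kg; Δv = 250×9.81×ln(4.589) = 2452.5×1.5238 ≈ 3737 m/s.
Stage 3: m₀ = 22,250 kg, m_f = 22,250 − 15,400 = 6,850 kg; Δv = 269×9.81×ln(3.248) = 2638.9×1.1781 ≈ 3109 m/s.
Total Δv = 2838 + 3737 + 3109 = 9684 m/s.

Δv ≈ 9.68 km/s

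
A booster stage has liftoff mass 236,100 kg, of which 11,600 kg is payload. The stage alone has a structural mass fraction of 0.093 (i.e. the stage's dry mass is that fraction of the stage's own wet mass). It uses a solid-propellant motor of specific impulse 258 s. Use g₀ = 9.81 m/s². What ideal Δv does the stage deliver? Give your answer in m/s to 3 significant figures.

Stage wet mass = m₀ − payload = 236,100 − 11,600 = 224,500 kg.
Stage dry mass = ε × stage wet mass = 0.093 × 224,500 = 20,878.5 kg.
Burnout mass m_f = stage dry + payload = 20,878.5 + 11,600 = 32,478.5 kg.
v_e = Isp · g₀ = 258 × 9.81 = 2531.0 m/s.
Δv = v_e · ln(236,100/32,478.5) = 2531.0 × ln(7.269) = 2531.0 × 1.9837 ≈ 5021 m/s.

Δv ≈ 5020 m/s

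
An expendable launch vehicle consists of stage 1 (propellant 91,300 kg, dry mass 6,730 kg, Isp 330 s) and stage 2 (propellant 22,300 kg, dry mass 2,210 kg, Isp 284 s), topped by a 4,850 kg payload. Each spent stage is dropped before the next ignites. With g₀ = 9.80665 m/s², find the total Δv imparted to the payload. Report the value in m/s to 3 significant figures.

Ignition mass of stage 1 = 91,300+6,730 + 22,300+2,210 + 4,850 = 127,390 kg.
Stage 1: m₀ = 127,390 kg, m_f = 127,390 − 91,300 = 36,090 kg; Δv = 330×9.80665×ln(3.53) = 3236.2×1.2612 ≈ 4082 m/s.
Stage 2: m₀ = 29,360 kg, m_f = 29,360 − 22,300 = 7,060 kg; Δv = 284×9.80665×ln(4.159) = 2785.1×1.4252 ≈ 3969 m/s.
Total Δv = 4082 + 3969 = 8051 m/s.

Δv ≈ 8050 m/s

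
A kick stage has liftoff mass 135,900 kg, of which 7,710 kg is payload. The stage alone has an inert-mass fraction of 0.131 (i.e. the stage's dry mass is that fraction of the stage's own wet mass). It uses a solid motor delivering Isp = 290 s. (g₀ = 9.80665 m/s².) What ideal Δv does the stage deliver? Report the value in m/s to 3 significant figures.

Stage wet mass = m₀ − payload = 135,900 − 7,710 = 128,190 kg.
Stage dry mass = ε × stage wet mass = 0.131 × 128,190 = 16,792.9 kg.
Burnout mass m_f = stage dry + payload = 16,792.9 + 7,710 = 24,502.9 kg.
v_e = Isp · g₀ = 290 × 9.80665 = 2843.9 m/s.
Δv = v_e · ln(135,900/24,502.9) = 2843.9 × ln(5.546) = 2843.9 × 1.7131 ≈ 4872 m/s.

Δv ≈ 4870 m/s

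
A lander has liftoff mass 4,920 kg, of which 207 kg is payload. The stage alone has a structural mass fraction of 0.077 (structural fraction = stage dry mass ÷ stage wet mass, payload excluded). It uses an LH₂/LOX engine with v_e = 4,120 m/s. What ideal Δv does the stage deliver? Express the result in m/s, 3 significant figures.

Stage wet mass = m₀ − payload = 4,920 − 207 = 4,713 kg.
Stage dry mass = ε × stage wet mass = 0.077 × 4,713 = 362.901 kg.
Burnout mass m_f = stage dry + payload = 362.901 + 207 = 569.901 kg.
Rocket equation: Δv = v_e · ln(4,920/569.901) = 4120.0 × ln(8.633) = 4120.0 × 2.1556 ≈ 8881 m/s.

Δv ≈ 8880 m/s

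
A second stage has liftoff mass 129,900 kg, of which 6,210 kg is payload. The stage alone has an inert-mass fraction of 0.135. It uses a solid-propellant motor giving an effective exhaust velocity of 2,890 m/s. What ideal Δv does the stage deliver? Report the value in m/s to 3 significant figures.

Stage wet mass = m₀ − payload = 129,900 − 6,210 = 123,690 kg.
Stage dry mass = ε × stage wet mass = 0.135 × 123,690 = 16,698.2 kg.
Burnout mass m_f = stage dry + payload = 16,698.2 + 6,210 = 22,908.2 kg.
Rocket equation: Δv = v_e · ln(129,900/22,908.2) = 2890.0 × ln(5.67) = 2890.0 × 1.7353 ≈ 5015 m/s.

Δv ≈ 5010 m/s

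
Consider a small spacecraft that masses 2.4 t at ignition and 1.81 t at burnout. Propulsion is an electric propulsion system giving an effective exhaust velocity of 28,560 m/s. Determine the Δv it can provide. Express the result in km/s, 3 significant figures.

Δv = v_e · ln(m₀/m_f) = 28560.0 × ln(1.326) = 28560.0 × 0.2821 ≈ 8058.0 m/s.

Δv ≈ 8.06 km/s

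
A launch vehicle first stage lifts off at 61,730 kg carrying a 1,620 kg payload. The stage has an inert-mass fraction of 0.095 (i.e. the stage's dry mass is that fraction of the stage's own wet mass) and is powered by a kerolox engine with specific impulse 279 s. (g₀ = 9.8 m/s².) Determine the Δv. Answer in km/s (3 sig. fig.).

Δv ≈ 5.83 km/s

Stage wet mass = m₀ − payload = 61,730 − 1,620 = 60,110 kg.
Stage dry mass = ε × stage wet mass = 0.095 × 60,110 = 5,710.45 kg.
Burnout mass m_f = stage dry + payload = 5,710.45 + 1,620 = 7,330.45 kg.
v_e = Isp · g₀ = 279 × 9.8 = 2734.2 m/s.
Δv = v_e · ln(61,730/7,330.45) = 2734.2 × ln(8.421) = 2734.2 × 2.1307 ≈ 5826 m/s.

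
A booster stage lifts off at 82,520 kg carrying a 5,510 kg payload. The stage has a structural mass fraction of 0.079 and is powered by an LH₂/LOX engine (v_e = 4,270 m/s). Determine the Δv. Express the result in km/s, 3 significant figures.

Δv ≈ 8.38 km/s

Stage wet mass = m₀ − payload = 82,520 − 5,510 = 77,010 kg.
Stage dry mass = ε × stage wet mass = 0.079 × 77,010 = 6,083.79 kg.
Burnout mass m_f = stage dry + payload = 6,083.79 + 5,510 = 11,593.79 kg.
Rocket equation: Δv = v_e · ln(82,520/11,593.79) = 4270.0 × ln(7.118) = 4270.0 × 1.9626 ≈ 8380 m/s.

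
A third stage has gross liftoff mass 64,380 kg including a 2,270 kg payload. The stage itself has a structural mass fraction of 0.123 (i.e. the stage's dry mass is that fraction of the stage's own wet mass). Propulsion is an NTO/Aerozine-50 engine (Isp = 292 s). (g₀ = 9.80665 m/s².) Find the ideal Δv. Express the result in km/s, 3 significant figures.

Stage wet mass = m₀ − payload = 64,380 − 2,270 = 62,110 kg.
Stage dry mass = ε × stage wet mass = 0.123 × 62,110 = 7,639.53 kg.
Burnout mass m_f = stage dry + payload = 7,639.53 + 2,270 = 9,909.53 kg.
v_e = Isp · g₀ = 292 × 9.80665 = 2863.5 m/s.
Δv = v_e · ln(64,380/9,909.53) = 2863.5 × ln(6.497) = 2863.5 × 1.8713 ≈ 5359 m/s.

Δv ≈ 5.36 km/s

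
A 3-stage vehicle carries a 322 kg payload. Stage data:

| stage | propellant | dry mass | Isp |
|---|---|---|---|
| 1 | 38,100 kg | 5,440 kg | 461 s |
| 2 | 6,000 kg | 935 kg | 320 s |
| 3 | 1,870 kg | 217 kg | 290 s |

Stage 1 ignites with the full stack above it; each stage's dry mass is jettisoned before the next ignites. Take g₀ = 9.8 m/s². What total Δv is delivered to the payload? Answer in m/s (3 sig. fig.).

Ignition mass of stage 1 = 38,100+5,440 + 6,000+935 + 1,870+217 + 322 = 52,884 kg.
Stage 1: m₀ = 52,884 kg, m_f = 52,884 − 38,100 = 14,784 kg; Δv = 461×9.8×ln(3.577) = 4517.8×1.2746 ≈ 5758 m/s.
Stage 2: m₀ = 9,344 kg, m_f = 9,344 − 6,000 = 3,344 kg; Δv = 320×9.8×ln(2.794) = 3136.0×1.0276 ≈ 3222 m/s.
Stage 3: m₀ = 2,409 kg, m_f = 2,409 − 1,870 = 539 kg; Δv = 290×9.8×ln(4.469) = 2842.0×1.4973 ≈ 4255 m/s.
Total Δv = 5758 + 3222 + 4255 = 13235 m/s.

Δv ≈ 13200 m/s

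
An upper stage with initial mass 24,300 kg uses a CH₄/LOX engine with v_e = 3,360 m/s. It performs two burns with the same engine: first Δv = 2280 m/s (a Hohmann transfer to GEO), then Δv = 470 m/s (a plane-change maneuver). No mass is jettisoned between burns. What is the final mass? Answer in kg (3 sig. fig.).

final mass ≈ 10700 kg

After the first burn: m = 24300 × exp(−2280/3360.0) = 24300 × 0.50734 = 12,328.4 kg.
After the second burn: m = 12,328.4 × exp(−470/3360.0) = 12,328.4 × 0.86946 = 10,719.1 kg.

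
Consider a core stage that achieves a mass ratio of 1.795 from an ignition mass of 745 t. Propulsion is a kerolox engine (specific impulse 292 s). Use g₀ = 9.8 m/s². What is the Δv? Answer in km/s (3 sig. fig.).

Δv ≈ 1.67 km/s

v_e = Isp · g₀ = 292 × 9.8 = 2861.6 m/s.
Rocket equation: Δv = v_e · ln(1.795) = 2861.6 × 0.5850 ≈ 1674.1 m/s.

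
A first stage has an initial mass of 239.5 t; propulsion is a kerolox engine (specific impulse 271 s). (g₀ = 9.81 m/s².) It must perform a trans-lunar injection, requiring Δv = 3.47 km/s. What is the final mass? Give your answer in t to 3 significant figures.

final mass ≈ 64.9 t

v_e = Isp · g₀ = 271 × 9.81 = 2658.5 m/s.
m₀/m_f = exp(Δv / v_e) = exp(3470 / 2658.5) = exp(1.3052) = 3.6886.
m_f = m₀ / 3.6886 = 239.5 / 3.6886 = 64.9298 t.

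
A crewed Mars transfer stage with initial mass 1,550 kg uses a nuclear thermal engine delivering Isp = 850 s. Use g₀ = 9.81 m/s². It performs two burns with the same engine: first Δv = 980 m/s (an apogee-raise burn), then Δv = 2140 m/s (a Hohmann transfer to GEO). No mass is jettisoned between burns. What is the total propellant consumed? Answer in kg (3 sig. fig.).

total propellant consumed ≈ 484 kg

v_e = Isp · g₀ = 850 × 9.81 = 8338.5 m/s.
After the first burn: m = 1550 × exp(−980/8338.5) = 1550 × 0.88912 = 1,378.14 kg.
After the second burn: m = 1,378.14 × exp(−2140/8338.5) = 1,378.14 × 0.77365 = 1,066.2 kg.
Total propellant = m₀ − m_final = 1550 − 1,066.2 = 483.8 kg.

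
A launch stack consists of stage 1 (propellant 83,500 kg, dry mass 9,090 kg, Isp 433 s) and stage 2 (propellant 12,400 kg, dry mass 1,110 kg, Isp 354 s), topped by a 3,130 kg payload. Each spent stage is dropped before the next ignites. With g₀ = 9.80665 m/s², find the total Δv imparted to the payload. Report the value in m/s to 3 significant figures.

Δv ≈ 10900 m/s

Ignition mass of stage 1 = 83,500+9,090 + 12,400+1,110 + 3,130 = 109,230 kg.
Stage 1: m₀ = 109,230 kg, m_f = 109,230 − 83,500 = 25,730 kg; Δv = 433×9.80665×ln(4.245) = 4246.3×1.4458 ≈ 6139 m/s.
Stage 2: m₀ = 16,640 kg, m_f = 16,640 − 12,400 = 4,240 kg; Δv = 354×9.80665×ln(3.925) = 3471.6×1.3672 ≈ 4746 m/s.
Total Δv = 6139 + 4746 = 10885 m/s.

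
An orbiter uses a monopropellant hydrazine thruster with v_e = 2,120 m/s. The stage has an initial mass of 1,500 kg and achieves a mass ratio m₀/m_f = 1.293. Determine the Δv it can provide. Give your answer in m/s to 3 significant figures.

Δv = v_e · ln(1.293) = 2120.0 × 0.2570 ≈ 544.8 m/s.

Δv ≈ 545 m/s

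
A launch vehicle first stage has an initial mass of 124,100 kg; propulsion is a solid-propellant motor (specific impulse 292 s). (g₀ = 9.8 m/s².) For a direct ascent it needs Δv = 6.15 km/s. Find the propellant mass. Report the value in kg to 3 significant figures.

v_e = Isp · g₀ = 292 × 9.8 = 2861.6 m/s.
m₀/m_f = exp(Δv / v_e) = exp(6150 / 2861.6) = exp(2.1491) = 8.5775.
m_f = 124,100 / 8.5775 = 14,468.1 kg, so propellant = m₀ − m_f = 124,100 − 14,468.1 = 109,631.9 kg.

propellant mass ≈ 110000 kg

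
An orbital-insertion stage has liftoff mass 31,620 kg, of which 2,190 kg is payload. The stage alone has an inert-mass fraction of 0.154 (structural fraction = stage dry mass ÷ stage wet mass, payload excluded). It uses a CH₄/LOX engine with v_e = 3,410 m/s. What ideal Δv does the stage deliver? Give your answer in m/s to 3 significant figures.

Stage wet mass = m₀ − payload = 31,620 − 2,190 = 29,430 kg.
Stage dry mass = ε × stage wet mass = 0.154 × 29,430 = 4,532.22 kg.
Burnout mass m_f = stage dry + payload = 4,532.22 + 2,190 = 6,722.22 kg.
Δv = v_e · ln(31,620/6,722.22) = 3410.0 × ln(4.704) = 3410.0 × 1.5484 ≈ 5280 m/s.

Δv ≈ 5280 m/s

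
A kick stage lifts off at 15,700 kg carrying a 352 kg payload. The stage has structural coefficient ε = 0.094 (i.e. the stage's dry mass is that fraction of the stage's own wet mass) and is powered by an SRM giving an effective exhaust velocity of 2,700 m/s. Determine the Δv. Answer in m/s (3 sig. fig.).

Stage wet mass = m₀ − payload = 15,700 − 352 = 15,348 kg.
Stage dry mass = ε × stage wet mass = 0.094 × 15,348 = 1,442.71 kg.
Burnout mass m_f = stage dry + payload = 1,442.71 + 352 = 1,794.71 kg.
From the ideal rocket equation, Δv = v_e · ln(15,700/1,794.71) = 2700.0 × ln(8.748) = 2700.0 × 2.1688 ≈ 5856 m/s.

Δv ≈ 5860 m/s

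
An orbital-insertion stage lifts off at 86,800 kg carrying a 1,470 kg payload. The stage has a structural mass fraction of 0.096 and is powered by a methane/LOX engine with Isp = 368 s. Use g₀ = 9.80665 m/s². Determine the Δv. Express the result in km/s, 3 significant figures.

Stage wet mass = m₀ − payload = 86,800 − 1,470 = 85,330 kg.
Stage dry mass = ε × stage wet mass = 0.096 × 85,330 = 8,191.68 kg.
Burnout mass m_f = stage dry + payload = 8,191.68 + 1,470 = 9,661.68 kg.
v_e = Isp · g₀ = 368 × 9.80665 = 3608.8 m/s.
Using Δv = v_e ln(m₀/m_f): Δv = v_e · ln(86,800/9,661.68) = 3608.8 × ln(8.984) = 3608.8 × 2.1954 ≈ 7923 m/s.

Δv ≈ 7.92 km/s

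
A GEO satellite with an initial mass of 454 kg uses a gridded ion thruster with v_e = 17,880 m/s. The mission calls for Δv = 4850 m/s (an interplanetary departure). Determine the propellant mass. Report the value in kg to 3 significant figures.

m₀/m_f = exp(Δv / v_e) = exp(4850 / 17880.0) = exp(0.2713) = 1.3116.
m_f = 454 / 1.3116 = 346.142 kg, so propellant = m₀ − m_f = 454 − 346.142 = 107.858 kg.

propellant mass ≈ 108 kg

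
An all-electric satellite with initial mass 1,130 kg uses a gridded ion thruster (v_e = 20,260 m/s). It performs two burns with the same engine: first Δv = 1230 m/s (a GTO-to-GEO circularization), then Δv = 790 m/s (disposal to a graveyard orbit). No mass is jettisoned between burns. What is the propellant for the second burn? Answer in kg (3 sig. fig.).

After the first burn: m = 1130 × exp(−1230/20260.0) = 1130 × 0.94110 = 1,063.44 kg.
After the second burn: m = 1,063.44 × exp(−790/20260.0) = 1,063.44 × 0.96176 = 1,022.77 kg.
Second-burn propellant = 1,063.44 − 1,022.77 = 40.67 kg.

propellant for the second burn ≈ 40.7 kg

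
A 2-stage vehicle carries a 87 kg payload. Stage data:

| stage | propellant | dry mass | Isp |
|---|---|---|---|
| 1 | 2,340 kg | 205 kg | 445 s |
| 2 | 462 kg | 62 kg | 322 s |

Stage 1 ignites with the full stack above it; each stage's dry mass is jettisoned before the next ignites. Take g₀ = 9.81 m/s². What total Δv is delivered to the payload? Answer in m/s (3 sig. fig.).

Δv ≈ 10400 m/s

Ignition mass of stage 1 = 2,340+205 + 462+62 + 87 = 3,156 kg.
Stage 1: m₀ = 3,156 kg, m_f = 3,156 − 2,340 = 816 kg; Δv = 445×9.81×ln(3.868) = 4365.4×1.3526 ≈ 5905 m/s.
Stage 2: m₀ = 611 kg, m_f = 611 − 462 = 149 kg; Δv = 322×9.81×ln(4.101) = 3158.8×1.4112 ≈ 4458 m/s.
Total Δv = 5905 + 4458 = 10363 m/s.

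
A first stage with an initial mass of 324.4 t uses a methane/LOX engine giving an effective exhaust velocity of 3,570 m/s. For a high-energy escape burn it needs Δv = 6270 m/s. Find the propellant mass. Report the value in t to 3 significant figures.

propellant mass ≈ 268 t

m₀/m_f = exp(Δv / v_e) = exp(6270 / 3570.0) = exp(1.7563) = 5.7910.
m_f = 324.4 / 5.7910 = 56.018 t, so propellant = m₀ − m_f = 324.4 − 56.018 = 268.382 t.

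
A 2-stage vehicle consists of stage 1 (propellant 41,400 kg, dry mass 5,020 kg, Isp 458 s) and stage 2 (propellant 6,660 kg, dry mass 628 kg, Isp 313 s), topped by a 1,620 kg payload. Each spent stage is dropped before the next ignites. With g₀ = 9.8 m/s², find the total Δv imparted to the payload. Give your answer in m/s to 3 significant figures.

Ignition mass of stage 1 = 41,400+5,020 + 6,660+628 + 1,620 = 55,328 kg.
Stage 1: m₀ = 55,328 kg, m_f = 55,328 − 41,400 = 13,928 kg; Δv = 458×9.8×ln(3.972) = 4488.4×1.3794 ≈ 6191 m/s.
Stage 2: m₀ = 8,908 kg, m_f = 8,908 − 6,660 = 2,248 kg; Δv = 313×9.8×ln(3.963) = 3067.4×1.3769 ≈ 4224 m/s.
Total Δv = 6191 + 4224 = 10415 m/s.

Δv ≈ 10400 m/s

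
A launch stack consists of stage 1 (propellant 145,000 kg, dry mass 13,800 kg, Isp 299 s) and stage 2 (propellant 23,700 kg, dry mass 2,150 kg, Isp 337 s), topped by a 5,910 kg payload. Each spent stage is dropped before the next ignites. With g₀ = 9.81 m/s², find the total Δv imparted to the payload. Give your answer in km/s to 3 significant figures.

Δv ≈ 8.73 km/s

Ignition mass of stage 1 = 145,000+13,800 + 23,700+2,150 + 5,910 = 190,560 kg.
Stage 1: m₀ = 190,560 kg, m_f = 190,560 − 145,000 = 45,560 kg; Δv = 299×9.81×ln(4.183) = 2933.2×1.4309 ≈ 4197 m/s.
Stage 2: m₀ = 31,760 kg, m_f = 31,760 − 23,700 = 8,060 kg; Δv = 337×9.81×ln(3.94) = 3306.0×1.3713 ≈ 4533 m/s.
Total Δv = 4197 + 4533 = 8730 m/s.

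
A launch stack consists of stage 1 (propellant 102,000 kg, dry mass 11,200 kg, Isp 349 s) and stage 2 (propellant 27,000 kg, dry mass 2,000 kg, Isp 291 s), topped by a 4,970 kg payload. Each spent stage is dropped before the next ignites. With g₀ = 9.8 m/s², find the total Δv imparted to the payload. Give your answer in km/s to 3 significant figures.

Ignition mass of stage 1 = 102,000+11,200 + 27,000+2,000 + 4,970 = 147,170 kg.
Stage 1: m₀ = 147,170 kg, m_f = 147,170 − 102,000 = 45,170 kg; Δv = 349×9.8×ln(3.258) = 3420.2×1.1812 ≈ 4040 m/s.
Stage 2: m₀ = 33,970 kg, m_f = 33,970 − 27,000 = 6,970 kg; Δv = 291×9.8×ln(4.874) = 2851.8×1.5839 ≈ 4517 m/s.
Total Δv = 4040 + 4517 = 8557 m/s.

Δv ≈ 8.56 km/s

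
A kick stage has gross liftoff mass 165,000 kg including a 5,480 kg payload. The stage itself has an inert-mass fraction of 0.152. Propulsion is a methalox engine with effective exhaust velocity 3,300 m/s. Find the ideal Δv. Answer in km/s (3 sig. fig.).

Stage wet mass = m₀ − payload = 165,000 − 5,480 = 159,520 kg.
Stage dry mass = ε × stage wet mass = 0.152 × 159,520 = 24,247 kg.
Burnout mass m_f = stage dry + payload = 24,247 + 5,480 = 29,727 kg.
Δv = v_e · ln(165,000/29,727) = 3300.0 × ln(5.551) = 3300.0 × 1.7139 ≈ 5656 m/s.

Δv ≈ 5.66 km/s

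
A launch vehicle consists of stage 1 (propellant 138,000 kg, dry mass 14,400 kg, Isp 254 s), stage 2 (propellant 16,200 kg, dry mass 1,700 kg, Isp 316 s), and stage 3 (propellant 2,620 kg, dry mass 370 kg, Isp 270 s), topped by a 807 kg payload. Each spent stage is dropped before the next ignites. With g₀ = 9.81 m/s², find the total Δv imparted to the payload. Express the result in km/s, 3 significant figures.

Ignition mass of stage 1 = 138,000+14,400 + 16,200+1,700 + 2,620+370 + 807 = 174,097 kg.
Stage 1: m₀ = 174,097 kg, m_f = 174,097 − 138,000 = 36,097 kg; Δv = 254×9.81×ln(4.823) = 2491.7×1.5734 ≈ 3921 m/s.
Stage 2: m₀ = 21,697 kg, m_f = 21,697 − 16,200 = 5,497 kg; Δv = 316×9.81×ln(3.947) = 3100.0×1.3730 ≈ 4256 m/s.
Stage 3: m₀ = 3,797 kg, m_f = 3,797 − 2,620 = 1,177 kg; Δv = 270×9.81×ln(3.226) = 2648.7×1.1712 ≈ 3102 m/s.
Total Δv = 3921 + 4256 + 3102 = 11279 m/s.

Δv ≈ 11.3 km/s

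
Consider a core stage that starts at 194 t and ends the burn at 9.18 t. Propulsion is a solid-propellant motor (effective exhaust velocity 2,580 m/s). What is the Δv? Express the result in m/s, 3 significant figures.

From the ideal rocket equation, Δv = v_e · ln(m₀/m_f) = 2580.0 × ln(21.13) = 2580.0 × 3.0508 ≈ 7871.1 m/s.

Δv ≈ 7870 m/s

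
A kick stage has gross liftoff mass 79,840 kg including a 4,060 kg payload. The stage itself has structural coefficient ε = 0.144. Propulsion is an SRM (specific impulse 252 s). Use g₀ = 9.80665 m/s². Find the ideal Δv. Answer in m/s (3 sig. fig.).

Δv ≈ 4140 m/s

Stage wet mass = m₀ − payload = 79,840 − 4,060 = 75,780 kg.
Stage dry mass = ε × stage wet mass = 0.144 × 75,780 = 10,912.3 kg.
Burnout mass m_f = stage dry + payload = 10,912.3 + 4,060 = 14,972.3 kg.
v_e = Isp · g₀ = 252 × 9.80665 = 2471.3 m/s.
Rocket equation: Δv = v_e · ln(79,840/14,972.3) = 2471.3 × ln(5.333) = 2471.3 × 1.6738 ≈ 4136 m/s.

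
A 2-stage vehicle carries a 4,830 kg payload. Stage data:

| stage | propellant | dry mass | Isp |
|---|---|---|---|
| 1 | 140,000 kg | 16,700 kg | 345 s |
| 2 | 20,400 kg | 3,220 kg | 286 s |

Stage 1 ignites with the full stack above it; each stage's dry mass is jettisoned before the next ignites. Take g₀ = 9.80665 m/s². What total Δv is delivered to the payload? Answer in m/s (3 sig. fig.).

Δv ≈ 8320 m/s

Ignition mass of stage 1 = 140,000+16,700 + 20,400+3,220 + 4,830 = 185,150 kg.
Stage 1: m₀ = 185,150 kg, m_f = 185,150 − 140,000 = 45,150 kg; Δv = 345×9.80665×ln(4.101) = 3383.3×1.4112 ≈ 4774 m/s.
Stage 2: m₀ = 28,450 kg, m_f = 28,450 − 20,400 = 8,050 kg; Δv = 286×9.80665×ln(3.534) = 2804.7×1.2625 ≈ 3541 m/s.
Total Δv = 4774 + 3541 = 8315 m/s.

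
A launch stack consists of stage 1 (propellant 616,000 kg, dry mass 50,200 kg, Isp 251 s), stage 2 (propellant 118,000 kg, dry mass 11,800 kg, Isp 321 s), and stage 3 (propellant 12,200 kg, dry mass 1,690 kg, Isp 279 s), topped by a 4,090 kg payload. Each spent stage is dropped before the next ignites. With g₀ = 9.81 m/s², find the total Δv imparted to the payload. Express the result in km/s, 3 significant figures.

Δv ≈ 11.6 km/s

Ignition mass of stage 1 = 616,000+50,200 + 118,000+11,800 + 12,200+1,690 + 4,090 = 813,980 kg.
Stage 1: m₀ = 813,980 kg, m_f = 813,980 − 616,000 = 197,980 kg; Δv = 251×9.81×ln(4.111) = 2462.3×1.4138 ≈ 3481 m/s.
Stage 2: m₀ = 147,780 kg, m_f = 147,780 − 118,000 = 29,780 kg; Δv = 321×9.81×ln(4.962) = 3149.0×1.6019 ≈ 5044 m/s.
Stage 3: m₀ = 17,980 kg, m_f = 17,980 − 12,200 = 5,780 kg; Δv = 279×9.81×ln(3.111) = 2737.0×1.1349 ≈ 3106 m/s.
Total Δv = 3481 + 5044 + 3106 = 11631 m/s.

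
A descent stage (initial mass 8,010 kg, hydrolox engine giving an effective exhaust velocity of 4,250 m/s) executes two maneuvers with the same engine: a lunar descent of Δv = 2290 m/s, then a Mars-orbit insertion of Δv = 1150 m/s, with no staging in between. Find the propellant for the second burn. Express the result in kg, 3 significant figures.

After the first burn: m = 8010 × exp(−2290/4250.0) = 8010 × 0.58343 = 4,673.27 kg.
After the second burn: m = 4,673.27 × exp(−1150/4250.0) = 4,673.27 × 0.76293 = 3,565.38 kg.
Second-burn propellant = 4,673.27 − 3,565.38 = 1,107.89 kg.

propellant for the second burn ≈ 1110 kg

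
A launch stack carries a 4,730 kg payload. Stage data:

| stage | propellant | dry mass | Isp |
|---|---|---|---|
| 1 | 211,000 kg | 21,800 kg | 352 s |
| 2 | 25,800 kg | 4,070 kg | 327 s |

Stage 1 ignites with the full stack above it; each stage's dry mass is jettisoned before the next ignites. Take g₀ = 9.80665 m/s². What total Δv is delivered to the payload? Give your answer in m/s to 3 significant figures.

Δv ≈ 9760 m/s

Ignition mass of stage 1 = 211,000+21,800 + 25,800+4,070 + 4,730 = 267,400 kg.
Stage 1: m₀ = 267,400 kg, m_f = 267,400 − 211,000 = 56,400 kg; Δv = 352×9.80665×ln(4.741) = 3451.9×1.5563 ≈ 5372 m/s.
Stage 2: m₀ = 34,600 kg, m_f = 34,600 − 25,800 = 8,800 kg; Δv = 327×9.80665×ln(3.932) = 3206.8×1.3691 ≈ 4390 m/s.
Total Δv = 5372 + 4390 = 9762 m/s.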